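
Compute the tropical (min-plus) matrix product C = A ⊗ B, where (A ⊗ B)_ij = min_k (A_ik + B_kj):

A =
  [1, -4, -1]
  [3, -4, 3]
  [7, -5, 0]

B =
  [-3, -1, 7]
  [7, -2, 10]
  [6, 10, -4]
A ⊗ B =
  [-2, -6, -5]
  [0, -6, -1]
  [2, -7, -4]

Apply the min-plus product entry-by-entry:
  C[0][0] = min over k of (A[0][0] + B[0][0] = 1 + -3 = -2, A[0][1] + B[1][0] = -4 + 7 = 3, A[0][2] + B[2][0] = -1 + 6 = 5) = -2 (attained at k = 0)
  C[0][1] = min over k of (A[0][0] + B[0][1] = 1 + -1 = 0, A[0][1] + B[1][1] = -4 + -2 = -6, A[0][2] + B[2][1] = -1 + 10 = 9) = -6 (attained at k = 1)
  C[0][2] = min over k of (A[0][0] + B[0][2] = 1 + 7 = 8, A[0][1] + B[1][2] = -4 + 10 = 6, A[0][2] + B[2][2] = -1 + -4 = -5) = -5 (attained at k = 2)
  C[1][0] = min over k of (A[1][0] + B[0][0] = 3 + -3 = 0, A[1][1] + B[1][0] = -4 + 7 = 3, A[1][2] + B[2][0] = 3 + 6 = 9) = 0 (attained at k = 0)
  C[1][1] = min over k of (A[1][0] + B[0][1] = 3 + -1 = 2, A[1][1] + B[1][1] = -4 + -2 = -6, A[1][2] + B[2][1] = 3 + 10 = 13) = -6 (attained at k = 1)
  C[1][2] = min over k of (A[1][0] + B[0][2] = 3 + 7 = 10, A[1][1] + B[1][2] = -4 + 10 = 6, A[1][2] + B[2][2] = 3 + -4 = -1) = -1 (attained at k = 2)
  C[2][0] = min over k of (A[2][0] + B[0][0] = 7 + -3 = 4, A[2][1] + B[1][0] = -5 + 7 = 2, A[2][2] + B[2][0] = 0 + 6 = 6) = 2 (attained at k = 1)
  C[2][1] = min over k of (A[2][0] + B[0][1] = 7 + -1 = 6, A[2][1] + B[1][1] = -5 + -2 = -7, A[2][2] + B[2][1] = 0 + 10 = 10) = -7 (attained at k = 1)
  C[2][2] = min over k of (A[2][0] + B[0][2] = 7 + 7 = 14, A[2][1] + B[1][2] = -5 + 10 = 5, A[2][2] + B[2][2] = 0 + -4 = -4) = -4 (attained at k = 2)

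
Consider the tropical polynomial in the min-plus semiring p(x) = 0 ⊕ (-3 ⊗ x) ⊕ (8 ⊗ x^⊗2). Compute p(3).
p(3) = 0

A tropical monomial a ⊗ x^⊗i evaluates to a + i · x. Evaluating each term at x = 3:
  Term 0 contributes 0 + 0 · 3 = 0
  Term 1 contributes -3 + 1 · 3 = 0
  Term 2 contributes 8 + 2 · 3 = 14
p(3) = ⊕ of these = min[0, 0, 14] = 0.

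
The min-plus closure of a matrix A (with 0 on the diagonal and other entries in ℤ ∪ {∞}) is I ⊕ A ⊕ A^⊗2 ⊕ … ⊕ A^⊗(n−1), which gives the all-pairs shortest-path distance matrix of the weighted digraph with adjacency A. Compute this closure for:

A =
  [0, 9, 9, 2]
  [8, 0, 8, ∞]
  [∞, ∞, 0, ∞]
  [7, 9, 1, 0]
Closure =
  [0, 9, 3, 2]
  [8, 0, 8, 10]
  [∞, ∞, 0, ∞]
  [7, 9, 1, 0]

This is the Floyd-Warshall all-pairs shortest-path computation. For each intermediate vertex k = 0, 1, …, 3, update dist[i][j] ← min(dist[i][j], dist[i][k] + dist[k][j]). The final matrix gives, for each (i, j), the minimum total weight of any directed path from i to j (possibly empty when i = j).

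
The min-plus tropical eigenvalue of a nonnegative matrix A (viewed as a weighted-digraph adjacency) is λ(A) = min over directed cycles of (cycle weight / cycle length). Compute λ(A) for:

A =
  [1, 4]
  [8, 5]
λ(A) = 1

Enumerate directed cycles and compute their means (weight / length). Sample:
  cycle 0 → 0: weight = 1, length = 1, mean = 1/1 ≈ 1.000
  cycle 1 → 1: weight = 5, length = 1, mean = 5/1 ≈ 5.000
  cycle 0 → 1 → 0: weight = 12, length = 2, mean = 12/2 ≈ 6.000
  cycle 1 → 0 → 1: weight = 12, length = 2, mean = 12/2 ≈ 6.000
Minimum mean = 1.000, attained e.g. along the cycle 0 → 0 with weight 1 and length 1. So λ(A) = 1/1 = 1.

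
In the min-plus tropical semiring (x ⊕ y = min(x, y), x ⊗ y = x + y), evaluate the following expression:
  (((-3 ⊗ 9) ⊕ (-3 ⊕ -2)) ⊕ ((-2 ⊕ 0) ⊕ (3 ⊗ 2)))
(((-3 ⊗ 9) ⊕ (-3 ⊕ -2)) ⊕ ((-2 ⊕ 0) ⊕ (3 ⊗ 2))) = -3

Expand innermost to outermost. Recall ⊕ takes the minimum of its arguments and ⊗ takes their sum. Working out the expression (((-3 ⊗ 9) ⊕ (-3 ⊕ -2)) ⊕ ((-2 ⊕ 0) ⊕ (3 ⊗ 2))) gives -3.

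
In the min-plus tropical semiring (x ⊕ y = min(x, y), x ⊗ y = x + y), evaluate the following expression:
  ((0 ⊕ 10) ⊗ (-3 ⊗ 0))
((0 ⊕ 10) ⊗ (-3 ⊗ 0)) = -3

Expand innermost to outermost. Recall ⊕ takes the minimum of its arguments and ⊗ takes their sum. Working out the expression ((0 ⊕ 10) ⊗ (-3 ⊗ 0)) gives -3.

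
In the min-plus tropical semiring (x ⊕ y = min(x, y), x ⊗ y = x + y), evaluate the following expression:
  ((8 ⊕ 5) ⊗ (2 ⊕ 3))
((8 ⊕ 5) ⊗ (2 ⊕ 3)) = 7

Expand innermost to outermost. Recall ⊕ takes the minimum of its arguments and ⊗ takes their sum. Working out the expression ((8 ⊕ 5) ⊗ (2 ⊕ 3)) gives 7.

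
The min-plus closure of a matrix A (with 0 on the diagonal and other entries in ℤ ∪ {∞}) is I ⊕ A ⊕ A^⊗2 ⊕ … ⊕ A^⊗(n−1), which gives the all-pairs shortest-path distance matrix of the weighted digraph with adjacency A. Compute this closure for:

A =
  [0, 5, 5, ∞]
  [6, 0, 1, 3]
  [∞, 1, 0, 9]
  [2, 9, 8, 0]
Closure =
  [0, 5, 5, 8]
  [5, 0, 1, 3]
  [6, 1, 0, 4]
  [2, 7, 7, 0]

This is the Floyd-Warshall all-pairs shortest-path computation. For each intermediate vertex k = 0, 1, …, 3, update dist[i][j] ← min(dist[i][j], dist[i][k] + dist[k][j]). The final matrix gives, for each (i, j), the minimum total weight of any directed path from i to j (possibly empty when i = j).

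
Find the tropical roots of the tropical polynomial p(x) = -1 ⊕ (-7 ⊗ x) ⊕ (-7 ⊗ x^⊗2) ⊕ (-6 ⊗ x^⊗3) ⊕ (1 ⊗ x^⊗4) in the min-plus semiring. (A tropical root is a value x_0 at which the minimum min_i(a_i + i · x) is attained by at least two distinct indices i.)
Roots: {-7, -1, 0, 6}

Each tropical root is a break point of the lower envelope of the lines y = a_i + i · x (there are 5 lines, with slopes 0, 1, ..., 4). Only the lines that attain the minimum somewhere contribute to roots; other lines are dominated. Here the surviving (envelope) indices are i = 4, i = 3, i = 2, i = 1, i = 0.
Intersections between consecutive envelope lines give the roots: for adjacent envelope indices i < j the intersection is x = (a_i − a_j) / (j − i). Reading off the sorted break points: {-7, -1, 0, 6}.
Verification: at each break x_0, at least two indices attain the minimum of min_i(a_i + i · x_0).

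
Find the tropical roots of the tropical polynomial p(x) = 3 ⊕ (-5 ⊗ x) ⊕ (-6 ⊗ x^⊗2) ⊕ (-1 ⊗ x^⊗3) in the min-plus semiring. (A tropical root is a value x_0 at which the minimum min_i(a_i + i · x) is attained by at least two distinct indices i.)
Roots: {-5, 1, 8}

Each tropical root is a break point of the lower envelope of the lines y = a_i + i · x (there are 4 lines, with slopes 0, 1, ..., 3). Only the lines that attain the minimum somewhere contribute to roots; other lines are dominated. Here the surviving (envelope) indices are i = 3, i = 2, i = 1, i = 0.
Intersections between consecutive envelope lines give the roots: for adjacent envelope indices i < j the intersection is x = (a_i − a_j) / (j − i). Reading off the sorted break points: {-5, 1, 8}.
Verification: at each break x_0, at least two indices attain the minimum of min_i(a_i + i · x_0).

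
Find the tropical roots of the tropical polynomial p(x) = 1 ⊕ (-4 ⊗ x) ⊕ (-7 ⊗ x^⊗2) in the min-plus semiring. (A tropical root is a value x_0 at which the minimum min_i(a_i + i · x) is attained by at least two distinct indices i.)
Roots: {3, 5}

Each tropical root is a break point of the lower envelope of the lines y = a_i + i · x (there are 3 lines, with slopes 0, 1, ..., 2). Only the lines that attain the minimum somewhere contribute to roots; other lines are dominated. Here the surviving (envelope) indices are i = 2, i = 1, i = 0.
Intersections between consecutive envelope lines give the roots: for adjacent envelope indices i < j the intersection is x = (a_i − a_j) / (j − i). Reading off the sorted break points: {3, 5}.
Verification: at each break x_0, at least two indices attain the minimum of min_i(a_i + i · x_0).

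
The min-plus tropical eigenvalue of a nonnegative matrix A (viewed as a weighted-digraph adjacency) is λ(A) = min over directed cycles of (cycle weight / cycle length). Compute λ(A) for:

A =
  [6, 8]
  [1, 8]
λ(A) = 9/2

Enumerate directed cycles and compute their means (weight / length). Sample:
  cycle 0 → 0: weight = 6, length = 1, mean = 6/1 ≈ 6.000
  cycle 1 → 1: weight = 8, length = 1, mean = 8/1 ≈ 8.000
  cycle 0 → 1 → 0: weight = 9, length = 2, mean = 9/2 ≈ 4.500
  cycle 1 → 0 → 1: weight = 9, length = 2, mean = 9/2 ≈ 4.500
Minimum mean = 4.500, attained e.g. along the cycle 0 → 1 → 0 with weight 9 and length 2. So λ(A) = 9/2 = 9/2.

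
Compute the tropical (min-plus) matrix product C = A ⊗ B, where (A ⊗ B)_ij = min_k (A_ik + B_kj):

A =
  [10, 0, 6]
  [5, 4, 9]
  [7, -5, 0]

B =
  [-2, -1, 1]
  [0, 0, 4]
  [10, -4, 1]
A ⊗ B =
  [0, 0, 4]
  [3, 4, 6]
  [-5, -5, -1]

Apply the min-plus product entry-by-entry:
  C[0][0] = min over k of (A[0][0] + B[0][0] = 10 + -2 = 8, A[0][1] + B[1][0] = 0 + 0 = 0, A[0][2] + B[2][0] = 6 + 10 = 16) = 0 (attained at k = 1)
  C[0][1] = min over k of (A[0][0] + B[0][1] = 10 + -1 = 9, A[0][1] + B[1][1] = 0 + 0 = 0, A[0][2] + B[2][1] = 6 + -4 = 2) = 0 (attained at k = 1)
  C[0][2] = min over k of (A[0][0] + B[0][2] = 10 + 1 = 11, A[0][1] + B[1][2] = 0 + 4 = 4, A[0][2] + B[2][2] = 6 + 1 = 7) = 4 (attained at k = 1)
  C[1][0] = min over k of (A[1][0] + B[0][0] = 5 + -2 = 3, A[1][1] + B[1][0] = 4 + 0 = 4, A[1][2] + B[2][0] = 9 + 10 = 19) = 3 (attained at k = 0)
  C[1][1] = min over k of (A[1][0] + B[0][1] = 5 + -1 = 4, A[1][1] + B[1][1] = 4 + 0 = 4, A[1][2] + B[2][1] = 9 + -4 = 5) = 4 (attained at k = 0)
  C[1][2] = min over k of (A[1][0] + B[0][2] = 5 + 1 = 6, A[1][1] + B[1][2] = 4 + 4 = 8, A[1][2] + B[2][2] = 9 + 1 = 10) = 6 (attained at k = 0)
  C[2][0] = min over k of (A[2][0] + B[0][0] = 7 + -2 = 5, A[2][1] + B[1][0] = -5 + 0 = -5, A[2][2] + B[2][0] = 0 + 10 = 10) = -5 (attained at k = 1)
  C[2][1] = min over k of (A[2][0] + B[0][1] = 7 + -1 = 6, A[2][1] + B[1][1] = -5 + 0 = -5, A[2][2] + B[2][1] = 0 + -4 = -4) = -5 (attained at k = 1)
  C[2][2] = min over k of (A[2][0] + B[0][2] = 7 + 1 = 8, A[2][1] + B[1][2] = -5 + 4 = -1, A[2][2] + B[2][2] = 0 + 1 = 1) = -1 (attained at k = 1)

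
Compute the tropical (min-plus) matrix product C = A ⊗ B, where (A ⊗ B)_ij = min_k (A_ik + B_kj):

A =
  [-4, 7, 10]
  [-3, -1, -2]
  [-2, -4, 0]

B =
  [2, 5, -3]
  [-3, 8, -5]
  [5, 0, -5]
A ⊗ B =
  [-2, 1, -7]
  [-4, -2, -7]
  [-7, 0, -9]

Apply the min-plus product entry-by-entry:
  C[0][0] = min over k of (A[0][0] + B[0][0] = -4 + 2 = -2, A[0][1] + B[1][0] = 7 + -3 = 4, A[0][2] + B[2][0] = 10 + 5 = 15) = -2 (attained at k = 0)
  C[0][1] = min over k of (A[0][0] + B[0][1] = -4 + 5 = 1, A[0][1] + B[1][1] = 7 + 8 = 15, A[0][2] + B[2][1] = 10 + 0 = 10) = 1 (attained at k = 0)
  C[0][2] = min over k of (A[0][0] + B[0][2] = -4 + -3 = -7, A[0][1] + B[1][2] = 7 + -5 = 2, A[0][2] + B[2][2] = 10 + -5 = 5) = -7 (attained at k = 0)
  C[1][0] = min over k of (A[1][0] + B[0][0] = -3 + 2 = -1, A[1][1] + B[1][0] = -1 + -3 = -4, A[1][2] + B[2][0] = -2 + 5 = 3) = -4 (attained at k = 1)
  C[1][1] = min over k of (A[1][0] + B[0][1] = -3 + 5 = 2, A[1][1] + B[1][1] = -1 + 8 = 7, A[1][2] + B[2][1] = -2 + 0 = -2) = -2 (attained at k = 2)
  C[1][2] = min over k of (A[1][0] + B[0][2] = -3 + -3 = -6, A[1][1] + B[1][2] = -1 + -5 = -6, A[1][2] + B[2][2] = -2 + -5 = -7) = -7 (attained at k = 2)
  C[2][0] = min over k of (A[2][0] + B[0][0] = -2 + 2 = 0, A[2][1] + B[1][0] = -4 + -3 = -7, A[2][2] + B[2][0] = 0 + 5 = 5) = -7 (attained at k = 1)
  C[2][1] = min over k of (A[2][0] + B[0][1] = -2 + 5 = 3, A[2][1] + B[1][1] = -4 + 8 = 4, A[2][2] + B[2][1] = 0 + 0 = 0) = 0 (attained at k = 2)
  C[2][2] = min over k of (A[2][0] + B[0][2] = -2 + -3 = -5, A[2][1] + B[1][2] = -4 + -5 = -9, A[2][2] + B[2][2] = 0 + -5 = -5) = -9 (attained at k = 1)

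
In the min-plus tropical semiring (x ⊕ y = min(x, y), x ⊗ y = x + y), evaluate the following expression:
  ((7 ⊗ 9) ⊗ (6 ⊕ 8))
((7 ⊗ 9) ⊗ (6 ⊕ 8)) = 22

Expand innermost to outermost. Recall ⊕ takes the minimum of its arguments and ⊗ takes their sum. Working out the expression ((7 ⊗ 9) ⊗ (6 ⊕ 8)) gives 22.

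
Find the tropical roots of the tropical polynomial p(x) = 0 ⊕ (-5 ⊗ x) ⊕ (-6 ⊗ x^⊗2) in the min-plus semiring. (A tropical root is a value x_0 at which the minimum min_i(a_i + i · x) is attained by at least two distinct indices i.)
Roots: {1, 5}

Each tropical root is a break point of the lower envelope of the lines y = a_i + i · x (there are 3 lines, with slopes 0, 1, ..., 2). Only the lines that attain the minimum somewhere contribute to roots; other lines are dominated. Here the surviving (envelope) indices are i = 2, i = 1, i = 0.
Intersections between consecutive envelope lines give the roots: for adjacent envelope indices i < j the intersection is x = (a_i − a_j) / (j − i). Reading off the sorted break points: {1, 5}.
Verification: at each break x_0, at least two indices attain the minimum of min_i(a_i + i · x_0).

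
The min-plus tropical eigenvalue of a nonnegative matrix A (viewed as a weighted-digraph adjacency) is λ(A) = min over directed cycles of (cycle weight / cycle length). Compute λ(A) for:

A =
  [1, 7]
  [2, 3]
λ(A) = 1

Enumerate directed cycles and compute their means (weight / length). Sample:
  cycle 0 → 0: weight = 1, length = 1, mean = 1/1 ≈ 1.000
  cycle 1 → 1: weight = 3, length = 1, mean = 3/1 ≈ 3.000
  cycle 0 → 1 → 0: weight = 9, length = 2, mean = 9/2 ≈ 4.500
  cycle 1 → 0 → 1: weight = 9, length = 2, mean = 9/2 ≈ 4.500
Minimum mean = 1.000, attained e.g. along the cycle 0 → 0 with weight 1 and length 1. So λ(A) = 1/1 = 1.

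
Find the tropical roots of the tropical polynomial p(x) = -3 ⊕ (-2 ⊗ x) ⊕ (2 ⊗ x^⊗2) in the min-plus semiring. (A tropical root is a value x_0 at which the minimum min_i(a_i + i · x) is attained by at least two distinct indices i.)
Roots: {-4, -1}

Each tropical root is a break point of the lower envelope of the lines y = a_i + i · x (there are 3 lines, with slopes 0, 1, ..., 2). Only the lines that attain the minimum somewhere contribute to roots; other lines are dominated. Here the surviving (envelope) indices are i = 2, i = 1, i = 0.
Intersections between consecutive envelope lines give the roots: for adjacent envelope indices i < j the intersection is x = (a_i − a_j) / (j − i). Reading off the sorted break points: {-4, -1}.
Verification: at each break x_0, at least two indices attain the minimum of min_i(a_i + i · x_0).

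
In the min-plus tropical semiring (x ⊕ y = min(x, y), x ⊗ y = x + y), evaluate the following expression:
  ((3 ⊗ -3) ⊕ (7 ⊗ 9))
((3 ⊗ -3) ⊕ (7 ⊗ 9)) = 0

Expand innermost to outermost. Recall ⊕ takes the minimum of its arguments and ⊗ takes their sum. Working out the expression ((3 ⊗ -3) ⊕ (7 ⊗ 9)) gives 0.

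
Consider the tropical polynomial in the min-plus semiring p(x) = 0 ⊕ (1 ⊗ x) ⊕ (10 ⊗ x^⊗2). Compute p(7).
p(7) = 0

A tropical monomial a ⊗ x^⊗i evaluates to a + i · x. Evaluating each term at x = 7:
  Term 0 contributes 0 + 0 · 7 = 0
  Term 1 contributes 1 + 1 · 7 = 8
  Term 2 contributes 10 + 2 · 7 = 24
p(7) = ⊕ of these = min[0, 8, 24] = 0.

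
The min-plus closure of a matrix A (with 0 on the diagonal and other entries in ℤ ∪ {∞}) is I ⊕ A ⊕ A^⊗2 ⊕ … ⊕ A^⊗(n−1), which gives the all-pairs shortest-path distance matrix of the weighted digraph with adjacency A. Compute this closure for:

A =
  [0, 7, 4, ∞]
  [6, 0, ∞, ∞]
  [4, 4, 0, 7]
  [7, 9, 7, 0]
Closure =
  [0, 7, 4, 11]
  [6, 0, 10, 17]
  [4, 4, 0, 7]
  [7, 9, 7, 0]

This is the Floyd-Warshall all-pairs shortest-path computation. For each intermediate vertex k = 0, 1, …, 3, update dist[i][j] ← min(dist[i][j], dist[i][k] + dist[k][j]). The final matrix gives, for each (i, j), the minimum total weight of any directed path from i to j (possibly empty when i = j).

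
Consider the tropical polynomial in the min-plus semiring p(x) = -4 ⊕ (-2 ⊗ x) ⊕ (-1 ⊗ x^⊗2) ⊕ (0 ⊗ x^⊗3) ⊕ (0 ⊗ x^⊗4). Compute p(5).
p(5) = -4

A tropical monomial a ⊗ x^⊗i evaluates to a + i · x. Evaluating each term at x = 5:
  Term 0 contributes -4 + 0 · 5 = -4
  Term 1 contributes -2 + 1 · 5 = 3
  Term 2 contributes -1 + 2 · 5 = 9
  Term 3 contributes 0 + 3 · 5 = 15
  Term 4 contributes 0 + 4 · 5 = 20
p(5) = ⊕ of these = min[-4, 3, 9, 15, 20] = -4.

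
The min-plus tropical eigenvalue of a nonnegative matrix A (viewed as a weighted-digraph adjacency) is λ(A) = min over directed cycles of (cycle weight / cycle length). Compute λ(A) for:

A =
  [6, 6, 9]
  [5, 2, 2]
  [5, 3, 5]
λ(A) = 2

Enumerate directed cycles and compute their means (weight / length). Sample:
  cycle 0 → 0: weight = 6, length = 1, mean = 6/1 ≈ 6.000
  cycle 1 → 1: weight = 2, length = 1, mean = 2/1 ≈ 2.000
  cycle 2 → 2: weight = 5, length = 1, mean = 5/1 ≈ 5.000
  cycle 0 → 1 → 0: weight = 11, length = 2, mean = 11/2 ≈ 5.500
  cycle 0 → 2 → 0: weight = 14, length = 2, mean = 14/2 ≈ 7.000
  cycle 1 → 0 → 1: weight = 11, length = 2, mean = 11/2 ≈ 5.500
Minimum mean = 2.000, attained e.g. along the cycle 1 → 1 with weight 2 and length 1. So λ(A) = 2/1 = 2.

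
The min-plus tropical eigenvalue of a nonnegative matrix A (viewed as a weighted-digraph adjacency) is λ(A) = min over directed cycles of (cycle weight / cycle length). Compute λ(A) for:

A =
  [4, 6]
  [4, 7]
λ(A) = 4

Enumerate directed cycles and compute their means (weight / length). Sample:
  cycle 0 → 0: weight = 4, length = 1, mean = 4/1 ≈ 4.000
  cycle 1 → 1: weight = 7, length = 1, mean = 7/1 ≈ 7.000
  cycle 0 → 1 → 0: weight = 10, length = 2, mean = 10/2 ≈ 5.000
  cycle 1 → 0 → 1: weight = 10, length = 2, mean = 10/2 ≈ 5.000
Minimum mean = 4.000, attained e.g. along the cycle 0 → 0 with weight 4 and length 1. So λ(A) = 4/1 = 4.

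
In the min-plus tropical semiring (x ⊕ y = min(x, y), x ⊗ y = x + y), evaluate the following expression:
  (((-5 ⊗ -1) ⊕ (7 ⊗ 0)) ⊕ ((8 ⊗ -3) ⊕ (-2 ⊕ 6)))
(((-5 ⊗ -1) ⊕ (7 ⊗ 0)) ⊕ ((8 ⊗ -3) ⊕ (-2 ⊕ 6))) = -6

Expand innermost to outermost. Recall ⊕ takes the minimum of its arguments and ⊗ takes their sum. Working out the expression (((-5 ⊗ -1) ⊕ (7 ⊗ 0)) ⊕ ((8 ⊗ -3) ⊕ (-2 ⊕ 6))) gives -6.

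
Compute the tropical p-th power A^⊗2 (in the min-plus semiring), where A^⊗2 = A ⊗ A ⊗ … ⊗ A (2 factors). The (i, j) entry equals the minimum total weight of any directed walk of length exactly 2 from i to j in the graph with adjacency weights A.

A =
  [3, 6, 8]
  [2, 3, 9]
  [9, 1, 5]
A^⊗2 =
  [6, 9, 11]
  [5, 6, 10]
  [3, 4, 10]

Each entry (A^⊗2)_ij equals the minimum over all length-2 walks i = v_0 → v_1 → … → v_2 = j of Σ_t A[v_t][v_{t+1}]. For example, for (i, j) = (0, 2) we minimise over 3 possible intermediate vertex sequences; the minimum is 11, attained along the walk 0 → 0 → 2.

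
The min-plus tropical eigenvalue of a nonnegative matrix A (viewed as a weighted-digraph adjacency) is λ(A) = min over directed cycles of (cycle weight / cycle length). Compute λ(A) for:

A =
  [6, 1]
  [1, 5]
λ(A) = 1

Enumerate directed cycles and compute their means (weight / length). Sample:
  cycle 0 → 0: weight = 6, length = 1, mean = 6/1 ≈ 6.000
  cycle 1 → 1: weight = 5, length = 1, mean = 5/1 ≈ 5.000
  cycle 0 → 1 → 0: weight = 2, length = 2, mean = 2/2 ≈ 1.000
  cycle 1 → 0 → 1: weight = 2, length = 2, mean = 2/2 ≈ 1.000
Minimum mean = 1.000, attained e.g. along the cycle 0 → 1 → 0 with weight 2 and length 2. So λ(A) = 2/2 = 1.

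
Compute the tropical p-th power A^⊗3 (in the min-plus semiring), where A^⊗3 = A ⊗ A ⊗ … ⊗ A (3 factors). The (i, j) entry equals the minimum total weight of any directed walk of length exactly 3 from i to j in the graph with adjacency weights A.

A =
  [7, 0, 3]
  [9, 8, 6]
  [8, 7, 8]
A^⊗3 =
  [14, 9, 12]
  [18, 14, 15]
  [17, 15, 14]

Each entry (A^⊗3)_ij equals the minimum over all length-3 walks i = v_0 → v_1 → … → v_3 = j of Σ_t A[v_t][v_{t+1}]. For example, for (i, j) = (0, 2) we minimise over 9 possible intermediate vertex sequences; the minimum is 12, attained along the walk 0 → 1 → 0 → 2.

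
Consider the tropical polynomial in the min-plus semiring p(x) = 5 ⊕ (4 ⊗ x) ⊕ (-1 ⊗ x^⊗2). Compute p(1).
p(1) = 1

A tropical monomial a ⊗ x^⊗i evaluates to a + i · x. Evaluating each term at x = 1:
  Term 0 contributes 5 + 0 · 1 = 5
  Term 1 contributes 4 + 1 · 1 = 5
  Term 2 contributes -1 + 2 · 1 = 1
p(1) = ⊕ of these = min[5, 5, 1] = 1.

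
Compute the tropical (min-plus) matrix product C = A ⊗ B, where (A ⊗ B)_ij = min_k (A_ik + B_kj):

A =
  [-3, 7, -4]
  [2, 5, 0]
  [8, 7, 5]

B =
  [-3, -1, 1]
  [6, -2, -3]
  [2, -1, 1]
A ⊗ B =
  [-6, -5, -3]
  [-1, -1, 1]
  [5, 4, 4]

Apply the min-plus product entry-by-entry:
  C[0][0] = min over k of (A[0][0] + B[0][0] = -3 + -3 = -6, A[0][1] + B[1][0] = 7 + 6 = 13, A[0][2] + B[2][0] = -4 + 2 = -2) = -6 (attained at k = 0)
  C[0][1] = min over k of (A[0][0] + B[0][1] = -3 + -1 = -4, A[0][1] + B[1][1] = 7 + -2 = 5, A[0][2] + B[2][1] = -4 + -1 = -5) = -5 (attained at k = 2)
  C[0][2] = min over k of (A[0][0] + B[0][2] = -3 + 1 = -2, A[0][1] + B[1][2] = 7 + -3 = 4, A[0][2] + B[2][2] = -4 + 1 = -3) = -3 (attained at k = 2)
  C[1][0] = min over k of (A[1][0] + B[0][0] = 2 + -3 = -1, A[1][1] + B[1][0] = 5 + 6 = 11, A[1][2] + B[2][0] = 0 + 2 = 2) = -1 (attained at k = 0)
  C[1][1] = min over k of (A[1][0] + B[0][1] = 2 + -1 = 1, A[1][1] + B[1][1] = 5 + -2 = 3, A[1][2] + B[2][1] = 0 + -1 = -1) = -1 (attained at k = 2)
  C[1][2] = min over k of (A[1][0] + B[0][2] = 2 + 1 = 3, A[1][1] + B[1][2] = 5 + -3 = 2, A[1][2] + B[2][2] = 0 + 1 = 1) = 1 (attained at k = 2)
  C[2][0] = min over k of (A[2][0] + B[0][0] = 8 + -3 = 5, A[2][1] + B[1][0] = 7 + 6 = 13, A[2][2] + B[2][0] = 5 + 2 = 7) = 5 (attained at k = 0)
  C[2][1] = min over k of (A[2][0] + B[0][1] = 8 + -1 = 7, A[2][1] + B[1][1] = 7 + -2 = 5, A[2][2] + B[2][1] = 5 + -1 = 4) = 4 (attained at k = 2)
  C[2][2] = min over k of (A[2][0] + B[0][2] = 8 + 1 = 9, A[2][1] + B[1][2] = 7 + -3 = 4, A[2][2] + B[2][2] = 5 + 1 = 6) = 4 (attained at k = 1)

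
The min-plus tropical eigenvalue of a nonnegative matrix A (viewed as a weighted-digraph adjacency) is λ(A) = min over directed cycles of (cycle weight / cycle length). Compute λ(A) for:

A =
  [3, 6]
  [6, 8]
λ(A) = 3

Enumerate directed cycles and compute their means (weight / length). Sample:
  cycle 0 → 0: weight = 3, length = 1, mean = 3/1 ≈ 3.000
  cycle 1 → 1: weight = 8, length = 1, mean = 8/1 ≈ 8.000
  cycle 0 → 1 → 0: weight = 12, length = 2, mean = 12/2 ≈ 6.000
  cycle 1 → 0 → 1: weight = 12, length = 2, mean = 12/2 ≈ 6.000
Minimum mean = 3.000, attained e.g. along the cycle 0 → 0 with weight 3 and length 1. So λ(A) = 3/1 = 3.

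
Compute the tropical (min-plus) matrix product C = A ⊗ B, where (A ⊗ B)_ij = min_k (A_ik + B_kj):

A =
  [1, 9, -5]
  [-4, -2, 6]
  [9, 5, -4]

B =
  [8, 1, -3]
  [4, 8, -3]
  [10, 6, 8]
A ⊗ B =
  [5, 1, -2]
  [2, -3, -7]
  [6, 2, 2]

Apply the min-plus product entry-by-entry:
  C[0][0] = min over k of (A[0][0] + B[0][0] = 1 + 8 = 9, A[0][1] + B[1][0] = 9 + 4 = 13, A[0][2] + B[2][0] = -5 + 10 = 5) = 5 (attained at k = 2)
  C[0][1] = min over k of (A[0][0] + B[0][1] = 1 + 1 = 2, A[0][1] + B[1][1] = 9 + 8 = 17, A[0][2] + B[2][1] = -5 + 6 = 1) = 1 (attained at k = 2)
  C[0][2] = min over k of (A[0][0] + B[0][2] = 1 + -3 = -2, A[0][1] + B[1][2] = 9 + -3 = 6, A[0][2] + B[2][2] = -5 + 8 = 3) = -2 (attained at k = 0)
  C[1][0] = min over k of (A[1][0] + B[0][0] = -4 + 8 = 4, A[1][1] + B[1][0] = -2 + 4 = 2, A[1][2] + B[2][0] = 6 + 10 = 16) = 2 (attained at k = 1)
  C[1][1] = min over k of (A[1][0] + B[0][1] = -4 + 1 = -3, A[1][1] + B[1][1] = -2 + 8 = 6, A[1][2] + B[2][1] = 6 + 6 = 12) = -3 (attained at k = 0)
  C[1][2] = min over k of (A[1][0] + B[0][2] = -4 + -3 = -7, A[1][1] + B[1][2] = -2 + -3 = -5, A[1][2] + B[2][2] = 6 + 8 = 14) = -7 (attained at k = 0)
  C[2][0] = min over k of (A[2][0] + B[0][0] = 9 + 8 = 17, A[2][1] + B[1][0] = 5 + 4 = 9, A[2][2] + B[2][0] = -4 + 10 = 6) = 6 (attained at k = 2)
  C[2][1] = min over k of (A[2][0] + B[0][1] = 9 + 1 = 10, A[2][1] + B[1][1] = 5 + 8 = 13, A[2][2] + B[2][1] = -4 + 6 = 2) = 2 (attained at k = 2)
  C[2][2] = min over k of (A[2][0] + B[0][2] = 9 + -3 = 6, A[2][1] + B[1][2] = 5 + -3 = 2, A[2][2] + B[2][2] = -4 + 8 = 4) = 2 (attained at k = 1)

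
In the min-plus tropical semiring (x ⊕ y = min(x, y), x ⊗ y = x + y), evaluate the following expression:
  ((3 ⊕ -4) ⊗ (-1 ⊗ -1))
((3 ⊕ -4) ⊗ (-1 ⊗ -1)) = -6

Expand innermost to outermost. Recall ⊕ takes the minimum of its arguments and ⊗ takes their sum. Working out the expression ((3 ⊕ -4) ⊗ (-1 ⊗ -1)) gives -6.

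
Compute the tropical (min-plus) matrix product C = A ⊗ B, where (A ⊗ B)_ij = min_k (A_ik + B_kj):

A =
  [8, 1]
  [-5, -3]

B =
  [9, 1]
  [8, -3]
A ⊗ B =
  [9, -2]
  [4, -6]

Apply the min-plus product entry-by-entry:
  C[0][0] = min over k of (A[0][0] + B[0][0] = 8 + 9 = 17, A[0][1] + B[1][0] = 1 + 8 = 9) = 9 (attained at k = 1)
  C[0][1] = min over k of (A[0][0] + B[0][1] = 8 + 1 = 9, A[0][1] + B[1][1] = 1 + -3 = -2) = -2 (attained at k = 1)
  C[1][0] = min over k of (A[1][0] + B[0][0] = -5 + 9 = 4, A[1][1] + B[1][0] = -3 + 8 = 5) = 4 (attained at k = 0)
  C[1][1] = min over k of (A[1][0] + B[0][1] = -5 + 1 = -4, A[1][1] + B[1][1] = -3 + -3 = -6) = -6 (attained at k = 1)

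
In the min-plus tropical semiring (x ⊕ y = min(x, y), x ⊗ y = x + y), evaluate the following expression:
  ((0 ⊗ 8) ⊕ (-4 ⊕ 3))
((0 ⊗ 8) ⊕ (-4 ⊕ 3)) = -4

Expand innermost to outermost. Recall ⊕ takes the minimum of its arguments and ⊗ takes their sum. Working out the expression ((0 ⊗ 8) ⊕ (-4 ⊕ 3)) gives -4.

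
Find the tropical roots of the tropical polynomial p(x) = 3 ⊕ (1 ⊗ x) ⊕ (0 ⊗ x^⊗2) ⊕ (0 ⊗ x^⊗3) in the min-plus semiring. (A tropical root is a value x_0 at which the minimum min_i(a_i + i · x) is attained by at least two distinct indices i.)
Roots: {0, 1, 2}

Each tropical root is a break point of the lower envelope of the lines y = a_i + i · x (there are 4 lines, with slopes 0, 1, ..., 3). Only the lines that attain the minimum somewhere contribute to roots; other lines are dominated. Here the surviving (envelope) indices are i = 3, i = 2, i = 1, i = 0.
Intersections between consecutive envelope lines give the roots: for adjacent envelope indices i < j the intersection is x = (a_i − a_j) / (j − i). Reading off the sorted break points: {0, 1, 2}.
Verification: at each break x_0, at least two indices attain the minimum of min_i(a_i + i · x_0).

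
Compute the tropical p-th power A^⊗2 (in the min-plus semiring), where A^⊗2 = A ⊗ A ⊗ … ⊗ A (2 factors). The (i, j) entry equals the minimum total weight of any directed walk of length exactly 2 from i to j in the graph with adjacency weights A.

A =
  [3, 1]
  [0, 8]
A^⊗2 =
  [1, 4]
  [3, 1]

Each entry (A^⊗2)_ij equals the minimum over all length-2 walks i = v_0 → v_1 → … → v_2 = j of Σ_t A[v_t][v_{t+1}]. For example, for (i, j) = (0, 1) we minimise over 2 possible intermediate vertex sequences; the minimum is 4, attained along the walk 0 → 0 → 1.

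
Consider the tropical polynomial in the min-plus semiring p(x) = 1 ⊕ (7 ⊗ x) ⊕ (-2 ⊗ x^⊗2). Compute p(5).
p(5) = 1

A tropical monomial a ⊗ x^⊗i evaluates to a + i · x. Evaluating each term at x = 5:
  Term 0 contributes 1 + 0 · 5 = 1
  Term 1 contributes 7 + 1 · 5 = 12
  Term 2 contributes -2 + 2 · 5 = 8
p(5) = ⊕ of these = min[1, 12, 8] = 1.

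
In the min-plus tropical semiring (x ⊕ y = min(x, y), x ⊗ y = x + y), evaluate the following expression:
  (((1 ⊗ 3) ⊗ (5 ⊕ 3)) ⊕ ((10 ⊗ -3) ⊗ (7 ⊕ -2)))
(((1 ⊗ 3) ⊗ (5 ⊕ 3)) ⊕ ((10 ⊗ -3) ⊗ (7 ⊕ -2))) = 5

Expand innermost to outermost. Recall ⊕ takes the minimum of its arguments and ⊗ takes their sum. Working out the expression (((1 ⊗ 3) ⊗ (5 ⊕ 3)) ⊕ ((10 ⊗ -3) ⊗ (7 ⊕ -2))) gives 5.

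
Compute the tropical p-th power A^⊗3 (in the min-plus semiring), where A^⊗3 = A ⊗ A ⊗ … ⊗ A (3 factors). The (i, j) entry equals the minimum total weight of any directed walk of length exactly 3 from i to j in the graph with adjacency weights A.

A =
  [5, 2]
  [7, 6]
A^⊗3 =
  [14, 11]
  [16, 14]

Each entry (A^⊗3)_ij equals the minimum over all length-3 walks i = v_0 → v_1 → … → v_3 = j of Σ_t A[v_t][v_{t+1}]. For example, for (i, j) = (0, 1) we minimise over 4 possible intermediate vertex sequences; the minimum is 11, attained along the walk 0 → 1 → 0 → 1.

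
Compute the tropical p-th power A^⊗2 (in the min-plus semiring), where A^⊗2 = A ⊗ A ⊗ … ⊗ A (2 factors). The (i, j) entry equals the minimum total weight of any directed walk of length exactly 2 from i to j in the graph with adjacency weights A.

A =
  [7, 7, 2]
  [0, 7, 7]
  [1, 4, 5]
A^⊗2 =
  [3, 6, 7]
  [7, 7, 2]
  [4, 8, 3]

Each entry (A^⊗2)_ij equals the minimum over all length-2 walks i = v_0 → v_1 → … → v_2 = j of Σ_t A[v_t][v_{t+1}]. For example, for (i, j) = (0, 2) we minimise over 3 possible intermediate vertex sequences; the minimum is 7, attained along the walk 0 → 2 → 2.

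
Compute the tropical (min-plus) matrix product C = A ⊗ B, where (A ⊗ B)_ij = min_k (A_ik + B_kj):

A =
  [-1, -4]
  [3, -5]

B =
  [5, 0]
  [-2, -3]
A ⊗ B =
  [-6, -7]
  [-7, -8]

Apply the min-plus product entry-by-entry:
  C[0][0] = min over k of (A[0][0] + B[0][0] = -1 + 5 = 4, A[0][1] + B[1][0] = -4 + -2 = -6) = -6 (attained at k = 1)
  C[0][1] = min over k of (A[0][0] + B[0][1] = -1 + 0 = -1, A[0][1] + B[1][1] = -4 + -3 = -7) = -7 (attained at k = 1)
  C[1][0] = min over k of (A[1][0] + B[0][0] = 3 + 5 = 8, A[1][1] + B[1][0] = -5 + -2 = -7) = -7 (attained at k = 1)
  C[1][1] = min over k of (A[1][0] + B[0][1] = 3 + 0 = 3, A[1][1] + B[1][1] = -5 + -3 = -8) = -8 (attained at k = 1)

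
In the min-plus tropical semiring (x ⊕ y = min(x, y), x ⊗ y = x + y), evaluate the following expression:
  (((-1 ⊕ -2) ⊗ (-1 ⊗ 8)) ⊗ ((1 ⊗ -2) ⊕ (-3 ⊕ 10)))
(((-1 ⊕ -2) ⊗ (-1 ⊗ 8)) ⊗ ((1 ⊗ -2) ⊕ (-3 ⊕ 10))) = 2

Expand innermost to outermost. Recall ⊕ takes the minimum of its arguments and ⊗ takes their sum. Working out the expression (((-1 ⊕ -2) ⊗ (-1 ⊗ 8)) ⊗ ((1 ⊗ -2) ⊕ (-3 ⊕ 10))) gives 2.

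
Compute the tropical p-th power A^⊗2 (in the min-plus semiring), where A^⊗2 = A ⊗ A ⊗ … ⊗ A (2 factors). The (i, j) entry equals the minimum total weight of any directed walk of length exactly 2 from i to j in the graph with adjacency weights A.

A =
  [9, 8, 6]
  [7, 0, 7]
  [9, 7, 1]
A^⊗2 =
  [15, 8, 7]
  [7, 0, 7]
  [10, 7, 2]

Each entry (A^⊗2)_ij equals the minimum over all length-2 walks i = v_0 → v_1 → … → v_2 = j of Σ_t A[v_t][v_{t+1}]. For example, for (i, j) = (0, 2) we minimise over 3 possible intermediate vertex sequences; the minimum is 7, attained along the walk 0 → 2 → 2.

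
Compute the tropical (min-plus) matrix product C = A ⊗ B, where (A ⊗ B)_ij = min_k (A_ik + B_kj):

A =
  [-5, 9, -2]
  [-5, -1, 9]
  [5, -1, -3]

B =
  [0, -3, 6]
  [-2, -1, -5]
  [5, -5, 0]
A ⊗ B =
  [-5, -8, -2]
  [-5, -8, -6]
  [-3, -8, -6]

Apply the min-plus product entry-by-entry:
  C[0][0] = min over k of (A[0][0] + B[0][0] = -5 + 0 = -5, A[0][1] + B[1][0] = 9 + -2 = 7, A[0][2] + B[2][0] = -2 + 5 = 3) = -5 (attained at k = 0)
  C[0][1] = min over k of (A[0][0] + B[0][1] = -5 + -3 = -8, A[0][1] + B[1][1] = 9 + -1 = 8, A[0][2] + B[2][1] = -2 + -5 = -7) = -8 (attained at k = 0)
  C[0][2] = min over k of (A[0][0] + B[0][2] = -5 + 6 = 1, A[0][1] + B[1][2] = 9 + -5 = 4, A[0][2] + B[2][2] = -2 + 0 = -2) = -2 (attained at k = 2)
  C[1][0] = min over k of (A[1][0] + B[0][0] = -5 + 0 = -5, A[1][1] + B[1][0] = -1 + -2 = -3, A[1][2] + B[2][0] = 9 + 5 = 14) = -5 (attained at k = 0)
  C[1][1] = min over k of (A[1][0] + B[0][1] = -5 + -3 = -8, A[1][1] + B[1][1] = -1 + -1 = -2, A[1][2] + B[2][1] = 9 + -5 = 4) = -8 (attained at k = 0)
  C[1][2] = min over k of (A[1][0] + B[0][2] = -5 + 6 = 1, A[1][1] + B[1][2] = -1 + -5 = -6, A[1][2] + B[2][2] = 9 + 0 = 9) = -6 (attained at k = 1)
  C[2][0] = min over k of (A[2][0] + B[0][0] = 5 + 0 = 5, A[2][1] + B[1][0] = -1 + -2 = -3, A[2][2] + B[2][0] = -3 + 5 = 2) = -3 (attained at k = 1)
  C[2][1] = min over k of (A[2][0] + B[0][1] = 5 + -3 = 2, A[2][1] + B[1][1] = -1 + -1 = -2, A[2][2] + B[2][1] = -3 + -5 = -8) = -8 (attained at k = 2)
  C[2][2] = min over k of (A[2][0] + B[0][2] = 5 + 6 = 11, A[2][1] + B[1][2] = -1 + -5 = -6, A[2][2] + B[2][2] = -3 + 0 = -3) = -6 (attained at k = 1)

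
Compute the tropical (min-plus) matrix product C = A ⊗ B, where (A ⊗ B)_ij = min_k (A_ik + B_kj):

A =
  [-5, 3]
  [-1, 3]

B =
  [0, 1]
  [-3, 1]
A ⊗ B =
  [-5, -4]
  [-1, 0]

Apply the min-plus product entry-by-entry:
  C[0][0] = min over k of (A[0][0] + B[0][0] = -5 + 0 = -5, A[0][1] + B[1][0] = 3 + -3 = 0) = -5 (attained at k = 0)
  C[0][1] = min over k of (A[0][0] + B[0][1] = -5 + 1 = -4, A[0][1] + B[1][1] = 3 + 1 = 4) = -4 (attained at k = 0)
  C[1][0] = min over k of (A[1][0] + B[0][0] = -1 + 0 = -1, A[1][1] + B[1][0] = 3 + -3 = 0) = -1 (attained at k = 0)
  C[1][1] = min over k of (A[1][0] + B[0][1] = -1 + 1 = 0, A[1][1] + B[1][1] = 3 + 1 = 4) = 0 (attained at k = 0)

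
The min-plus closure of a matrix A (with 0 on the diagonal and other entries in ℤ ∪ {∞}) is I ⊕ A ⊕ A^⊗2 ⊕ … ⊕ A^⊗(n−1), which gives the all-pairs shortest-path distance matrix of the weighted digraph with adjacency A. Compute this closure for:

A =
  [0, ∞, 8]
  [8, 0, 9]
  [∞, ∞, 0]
Closure =
  [0, ∞, 8]
  [8, 0, 9]
  [∞, ∞, 0]

This is the Floyd-Warshall all-pairs shortest-path computation. For each intermediate vertex k = 0, 1, …, 2, update dist[i][j] ← min(dist[i][j], dist[i][k] + dist[k][j]). The final matrix gives, for each (i, j), the minimum total weight of any directed path from i to j (possibly empty when i = j).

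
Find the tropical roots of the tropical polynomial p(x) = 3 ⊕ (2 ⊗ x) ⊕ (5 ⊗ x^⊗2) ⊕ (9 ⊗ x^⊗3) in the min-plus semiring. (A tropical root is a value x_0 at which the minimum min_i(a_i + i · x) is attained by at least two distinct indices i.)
Roots: {-4, -3, 1}

Each tropical root is a break point of the lower envelope of the lines y = a_i + i · x (there are 4 lines, with slopes 0, 1, ..., 3). Only the lines that attain the minimum somewhere contribute to roots; other lines are dominated. Here the surviving (envelope) indices are i = 3, i = 2, i = 1, i = 0.
Intersections between consecutive envelope lines give the roots: for adjacent envelope indices i < j the intersection is x = (a_i − a_j) / (j − i). Reading off the sorted break points: {-4, -3, 1}.
Verification: at each break x_0, at least two indices attain the minimum of min_i(a_i + i · x_0).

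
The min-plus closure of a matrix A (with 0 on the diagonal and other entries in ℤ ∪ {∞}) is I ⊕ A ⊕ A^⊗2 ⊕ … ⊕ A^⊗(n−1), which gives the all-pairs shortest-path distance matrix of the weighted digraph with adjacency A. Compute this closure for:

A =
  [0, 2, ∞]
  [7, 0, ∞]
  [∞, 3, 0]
Closure =
  [0, 2, ∞]
  [7, 0, ∞]
  [10, 3, 0]

This is the Floyd-Warshall all-pairs shortest-path computation. For each intermediate vertex k = 0, 1, …, 2, update dist[i][j] ← min(dist[i][j], dist[i][k] + dist[k][j]). The final matrix gives, for each (i, j), the minimum total weight of any directed path from i to j (possibly empty when i = j).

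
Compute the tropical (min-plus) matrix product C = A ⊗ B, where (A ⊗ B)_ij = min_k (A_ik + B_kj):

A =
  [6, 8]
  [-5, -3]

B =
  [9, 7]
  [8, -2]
A ⊗ B =
  [15, 6]
  [4, -5]

Apply the min-plus product entry-by-entry:
  C[0][0] = min over k of (A[0][0] + B[0][0] = 6 + 9 = 15, A[0][1] + B[1][0] = 8 + 8 = 16) = 15 (attained at k = 0)
  C[0][1] = min over k of (A[0][0] + B[0][1] = 6 + 7 = 13, A[0][1] + B[1][1] = 8 + -2 = 6) = 6 (attained at k = 1)
  C[1][0] = min over k of (A[1][0] + B[0][0] = -5 + 9 = 4, A[1][1] + B[1][0] = -3 + 8 = 5) = 4 (attained at k = 0)
  C[1][1] = min over k of (A[1][0] + B[0][1] = -5 + 7 = 2, A[1][1] + B[1][1] = -3 + -2 = -5) = -5 (attained at k = 1)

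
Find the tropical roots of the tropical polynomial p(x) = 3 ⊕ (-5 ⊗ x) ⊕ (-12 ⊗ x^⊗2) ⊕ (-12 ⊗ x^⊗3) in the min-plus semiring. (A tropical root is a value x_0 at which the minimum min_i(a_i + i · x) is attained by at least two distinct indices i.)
Roots: {0, 7, 8}

Each tropical root is a break point of the lower envelope of the lines y = a_i + i · x (there are 4 lines, with slopes 0, 1, ..., 3). Only the lines that attain the minimum somewhere contribute to roots; other lines are dominated. Here the surviving (envelope) indices are i = 3, i = 2, i = 1, i = 0.
Intersections between consecutive envelope lines give the roots: for adjacent envelope indices i < j the intersection is x = (a_i − a_j) / (j − i). Reading off the sorted break points: {0, 7, 8}.
Verification: at each break x_0, at least two indices attain the minimum of min_i(a_i + i · x_0).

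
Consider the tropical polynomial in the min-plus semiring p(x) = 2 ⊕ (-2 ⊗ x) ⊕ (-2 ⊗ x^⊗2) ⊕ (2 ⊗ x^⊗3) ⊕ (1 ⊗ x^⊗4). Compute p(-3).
p(-3) = -11

A tropical monomial a ⊗ x^⊗i evaluates to a + i · x. Evaluating each term at x = -3:
  Term 0 contributes 2 + 0 · -3 = 2
  Term 1 contributes -2 + 1 · -3 = -5
  Term 2 contributes -2 + 2 · -3 = -8
  Term 3 contributes 2 + 3 · -3 = -7
  Term 4 contributes 1 + 4 · -3 = -11
p(-3) = ⊕ of these = min[2, -5, -8, -7, -11] = -11.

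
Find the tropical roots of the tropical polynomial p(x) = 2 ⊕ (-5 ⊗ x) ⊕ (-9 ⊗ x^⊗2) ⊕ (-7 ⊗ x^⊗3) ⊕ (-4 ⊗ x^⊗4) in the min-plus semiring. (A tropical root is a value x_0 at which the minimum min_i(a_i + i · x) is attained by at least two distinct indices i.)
Roots: {-3, -2, 4, 7}

Each tropical root is a break point of the lower envelope of the lines y = a_i + i · x (there are 5 lines, with slopes 0, 1, ..., 4). Only the lines that attain the minimum somewhere contribute to roots; other lines are dominated. Here the surviving (envelope) indices are i = 4, i = 3, i = 2, i = 1, i = 0.
Intersections between consecutive envelope lines give the roots: for adjacent envelope indices i < j the intersection is x = (a_i − a_j) / (j − i). Reading off the sorted break points: {-3, -2, 4, 7}.
Verification: at each break x_0, at least two indices attain the minimum of min_i(a_i + i · x_0).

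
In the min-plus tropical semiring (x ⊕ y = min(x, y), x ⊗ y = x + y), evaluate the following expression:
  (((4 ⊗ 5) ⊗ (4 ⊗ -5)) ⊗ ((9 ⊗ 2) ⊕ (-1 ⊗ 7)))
(((4 ⊗ 5) ⊗ (4 ⊗ -5)) ⊗ ((9 ⊗ 2) ⊕ (-1 ⊗ 7))) = 14

Expand innermost to outermost. Recall ⊕ takes the minimum of its arguments and ⊗ takes their sum. Working out the expression (((4 ⊗ 5) ⊗ (4 ⊗ -5)) ⊗ ((9 ⊗ 2) ⊕ (-1 ⊗ 7))) gives 14.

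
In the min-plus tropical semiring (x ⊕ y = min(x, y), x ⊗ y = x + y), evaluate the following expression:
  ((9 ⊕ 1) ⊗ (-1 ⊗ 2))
((9 ⊕ 1) ⊗ (-1 ⊗ 2)) = 2

Expand innermost to outermost. Recall ⊕ takes the minimum of its arguments and ⊗ takes their sum. Working out the expression ((9 ⊕ 1) ⊗ (-1 ⊗ 2)) gives 2.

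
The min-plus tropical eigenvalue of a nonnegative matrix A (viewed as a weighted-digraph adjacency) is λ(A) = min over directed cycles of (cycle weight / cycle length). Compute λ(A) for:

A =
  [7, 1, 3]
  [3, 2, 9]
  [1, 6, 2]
λ(A) = 2

Enumerate directed cycles and compute their means (weight / length). Sample:
  cycle 0 → 0: weight = 7, length = 1, mean = 7/1 ≈ 7.000
  cycle 1 → 1: weight = 2, length = 1, mean = 2/1 ≈ 2.000
  cycle 2 → 2: weight = 2, length = 1, mean = 2/1 ≈ 2.000
  cycle 0 → 1 → 0: weight = 4, length = 2, mean = 4/2 ≈ 2.000
  cycle 0 → 2 → 0: weight = 4, length = 2, mean = 4/2 ≈ 2.000
  cycle 1 → 0 → 1: weight = 4, length = 2, mean = 4/2 ≈ 2.000
Minimum mean = 2.000, attained e.g. along the cycle 1 → 1 with weight 2 and length 1. So λ(A) = 2/1 = 2.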